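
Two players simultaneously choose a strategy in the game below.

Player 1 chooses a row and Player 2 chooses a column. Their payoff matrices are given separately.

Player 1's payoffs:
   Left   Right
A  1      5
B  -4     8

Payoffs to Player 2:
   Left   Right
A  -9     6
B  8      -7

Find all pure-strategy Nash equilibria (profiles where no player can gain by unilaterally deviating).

(A, Left): Player 2 can switch to Right (-9 → 6). Not NE.
(A, Right): Player 1 can switch to B (5 → 8). Not NE.
(B, Left): Player 1 can switch to A (-4 → 1). Not NE.
(B, Right): Player 2 can switch to Left (-7 → 8). Not NE.

There is no pure-strategy Nash equilibrium.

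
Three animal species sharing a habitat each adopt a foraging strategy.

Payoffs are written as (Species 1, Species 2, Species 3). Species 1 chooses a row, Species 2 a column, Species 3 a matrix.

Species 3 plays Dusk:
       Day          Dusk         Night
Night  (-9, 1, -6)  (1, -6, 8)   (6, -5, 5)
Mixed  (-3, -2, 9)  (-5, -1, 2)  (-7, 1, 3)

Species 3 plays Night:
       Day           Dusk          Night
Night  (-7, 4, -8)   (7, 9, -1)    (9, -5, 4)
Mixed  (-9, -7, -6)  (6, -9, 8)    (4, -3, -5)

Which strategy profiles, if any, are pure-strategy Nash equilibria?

Species 1 against (Day, Dusk): payoffs -9, -3 → best response Mixed.
Species 1 against (Day, Night): payoffs -7, -9 → best response Night.
Species 1 against (Dusk, Dusk): payoffs 1, -5 → best response Night.
Species 1 against (Dusk, Night): payoffs 7, 6 → best response Night.
Species 1 against (Night, Dusk): payoffs 6, -7 → best response Night.
Species 1 against (Night, Night): payoffs 9, 4 → best response Night.
Species 2 against (Night, Dusk): payoffs 1, -6, -5 → best response Day.
Species 2 against (Night, Night): payoffs 4, 9, -5 → best response Dusk.
Species 2 against (Mixed, Dusk): payoffs -2, -1, 1 → best response Night.
Species 2 against (Mixed, Night): payoffs -7, -9, -3 → best response Night.
Species 3 against (Night, Day): payoffs -6, -8 → best response Dusk.
Species 3 against (Night, Dusk): payoffs 8, -1 → best response Dusk.
Species 3 against (Night, Night): payoffs 5, 4 → best response Dusk.
Species 3 against (Mixed, Day): payoffs 9, -6 → best response Dusk.
Species 3 against (Mixed, Dusk): payoffs 2, 8 → best response Night.
Species 3 against (Mixed, Night): payoffs 3, -5 → best response Dusk.
No profile is a mutual best response for all players.

This game has no pure Nash equilibrium.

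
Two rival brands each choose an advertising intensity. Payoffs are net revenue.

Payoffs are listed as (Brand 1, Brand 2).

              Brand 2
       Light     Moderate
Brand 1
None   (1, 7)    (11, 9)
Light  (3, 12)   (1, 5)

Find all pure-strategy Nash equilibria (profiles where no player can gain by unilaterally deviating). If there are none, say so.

(None, Moderate); (Light, Light)

Check each profile: it is a Nash equilibrium iff no player can strictly gain by switching unilaterally.
(None, Light): Brand 1 can switch to Light (1 → 3). Not NE.
(None, Moderate): Brand 1 gets 11, best alternative 1; Brand 2 gets 9, best alternative 7. No profitable deviation — NE.
(Light, Light): Brand 1 gets 3, best alternative 1; Brand 2 gets 12, best alternative 5. No profitable deviation — NE.
(Light, Moderate): Brand 1 can switch to None (1 → 11). Not NE.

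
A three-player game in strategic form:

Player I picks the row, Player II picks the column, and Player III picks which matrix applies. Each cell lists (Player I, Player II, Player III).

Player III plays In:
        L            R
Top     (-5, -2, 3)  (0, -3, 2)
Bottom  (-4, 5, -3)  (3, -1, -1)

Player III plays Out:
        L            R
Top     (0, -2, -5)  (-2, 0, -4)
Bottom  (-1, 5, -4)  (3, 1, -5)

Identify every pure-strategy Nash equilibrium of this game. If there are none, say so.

The unique pure-strategy Nash equilibrium is (Bottom, L, In).

(Top, L, In): Player I can switch to Bottom (-5 → -4). Not NE.
(Top, L, Out): Player II can switch to R (-2 → 0). Not NE.
(Top, R, In): Player I can switch to Bottom (0 → 3). Not NE.
(Top, R, Out): Player I can switch to Bottom (-2 → 3). Not NE.
(Bottom, L, In): Player I gets -4, best alternative -5; Player II gets 5, best alternative -1; Player III gets -3, best alternative -4. No profitable deviation — NE.
(Bottom, L, Out): Player I can switch to Top (-1 → 0). Not NE.
(Bottom, R, In): Player II can switch to L (-1 → 5). Not NE.
(The remaining 1 profile has a profitable deviation by the same check.)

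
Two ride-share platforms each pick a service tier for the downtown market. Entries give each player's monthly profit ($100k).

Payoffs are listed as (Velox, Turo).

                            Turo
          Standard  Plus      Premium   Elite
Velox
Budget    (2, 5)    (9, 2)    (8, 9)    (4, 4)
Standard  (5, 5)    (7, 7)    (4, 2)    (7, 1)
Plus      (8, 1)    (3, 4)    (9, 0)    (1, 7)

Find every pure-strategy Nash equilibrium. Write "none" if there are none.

This game has no pure Nash equilibrium.

(Budget, Standard): Velox can switch to Standard (2 → 5). Not NE.
(Budget, Plus): Turo can switch to Standard (2 → 5). Not NE.
(Budget, Premium): Velox can switch to Plus (8 → 9). Not NE.
(Budget, Elite): Velox can switch to Standard (4 → 7). Not NE.
(Standard, Standard): Velox can switch to Plus (5 → 8). Not NE.
(Standard, Plus): Velox can switch to Budget (7 → 9). Not NE.
(Standard, Premium): Velox can switch to Budget (4 → 8). Not NE.
(Standard, Elite): Turo can switch to Standard (1 → 5). Not NE.
(Plus, Standard): Turo can switch to Plus (1 → 4). Not NE.
(Plus, Plus): Velox can switch to Budget (3 → 9). Not NE.
(Plus, Premium): Turo can switch to Standard (0 → 1). Not NE.
(Plus, Elite): Velox can switch to Budget (1 → 4). Not NE.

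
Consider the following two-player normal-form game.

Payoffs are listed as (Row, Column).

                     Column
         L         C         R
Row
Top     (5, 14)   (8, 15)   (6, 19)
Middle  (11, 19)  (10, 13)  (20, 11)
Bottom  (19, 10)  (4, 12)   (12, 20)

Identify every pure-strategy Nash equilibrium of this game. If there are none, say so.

For each strategy profile, look for a profitable unilateral deviation.
(Top, L): Row can switch to Middle (5 → 11). Not NE.
(Top, C): Row can switch to Middle (8 → 10). Not NE.
(Top, R): Row can switch to Middle (6 → 20). Not NE.
(Middle, L): Row can switch to Bottom (11 → 19). Not NE.
(Middle, C): Column can switch to L (13 → 19). Not NE.
(Middle, R): Column can switch to L (11 → 19). Not NE.
(The remaining 3 profiles each have a profitable deviation by the same check.)

No pure-strategy Nash equilibrium.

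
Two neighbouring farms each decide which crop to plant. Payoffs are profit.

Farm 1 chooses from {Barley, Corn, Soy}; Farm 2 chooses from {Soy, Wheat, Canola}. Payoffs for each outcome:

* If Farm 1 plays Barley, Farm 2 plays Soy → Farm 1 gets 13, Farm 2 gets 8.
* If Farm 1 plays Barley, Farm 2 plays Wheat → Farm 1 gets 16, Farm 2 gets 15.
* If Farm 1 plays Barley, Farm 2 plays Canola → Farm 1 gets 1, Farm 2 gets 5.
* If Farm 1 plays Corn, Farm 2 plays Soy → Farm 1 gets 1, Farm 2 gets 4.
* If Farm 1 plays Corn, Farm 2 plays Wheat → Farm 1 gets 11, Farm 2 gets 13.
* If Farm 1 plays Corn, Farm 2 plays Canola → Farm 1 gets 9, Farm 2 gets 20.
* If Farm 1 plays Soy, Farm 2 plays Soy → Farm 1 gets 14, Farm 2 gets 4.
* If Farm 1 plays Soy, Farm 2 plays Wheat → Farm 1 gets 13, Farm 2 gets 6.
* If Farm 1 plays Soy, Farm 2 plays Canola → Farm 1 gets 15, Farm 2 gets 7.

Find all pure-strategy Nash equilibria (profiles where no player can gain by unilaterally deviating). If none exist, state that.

(Barley, Soy): Farm 1 can switch to Soy (13 → 14). Not NE.
(Barley, Wheat): Farm 1 gets 16, best alternative 13; Farm 2 gets 15, best alternative 8. No profitable deviation — NE.
(Barley, Canola): Farm 1 can switch to Corn (1 → 9). Not NE.
(Corn, Soy): Farm 1 can switch to Barley (1 → 13). Not NE.
(Corn, Wheat): Farm 1 can switch to Barley (11 → 16). Not NE.
(Corn, Canola): Farm 1 can switch to Soy (9 → 15). Not NE.
(Soy, Soy): Farm 2 can switch to Wheat (4 → 6). Not NE.
(Soy, Wheat): Farm 1 can switch to Barley (13 → 16). Not NE.
(Soy, Canola): Farm 1 gets 15, best alternative 9; Farm 2 gets 7, best alternative 6. No profitable deviation — NE.

(Barley, Wheat) and (Soy, Canola)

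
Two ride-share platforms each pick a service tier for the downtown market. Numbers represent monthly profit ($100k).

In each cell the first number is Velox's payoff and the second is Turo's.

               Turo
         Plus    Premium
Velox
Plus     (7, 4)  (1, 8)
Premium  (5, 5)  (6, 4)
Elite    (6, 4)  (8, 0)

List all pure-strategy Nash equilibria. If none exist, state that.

For each player, find the best response to each opponent profile; mutual best responses are the pure NE.
Velox against Plus: payoffs 7, 5, 6 → best response Plus.
Velox against Premium: payoffs 1, 6, 8 → best response Elite.
Turo against Plus: payoffs 4, 8 → best response Premium.
Turo against Premium: payoffs 5, 4 → best response Plus.
Turo against Elite: payoffs 4, 0 → best response Plus.
No profile is a mutual best response for all players.

none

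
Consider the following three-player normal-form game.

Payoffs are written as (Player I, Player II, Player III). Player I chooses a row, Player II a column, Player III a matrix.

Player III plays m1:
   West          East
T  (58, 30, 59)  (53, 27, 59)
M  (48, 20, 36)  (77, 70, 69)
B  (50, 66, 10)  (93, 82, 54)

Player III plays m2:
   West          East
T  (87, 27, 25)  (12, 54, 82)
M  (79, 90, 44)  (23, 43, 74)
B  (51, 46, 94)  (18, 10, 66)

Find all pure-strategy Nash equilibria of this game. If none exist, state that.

(T, West, m1)

(T, West, m1): Player I gets 58, best alternative 50; Player II gets 30, best alternative 27; Player III gets 59, best alternative 25. No profitable deviation — NE.
(T, West, m2): Player II can switch to East (27 → 54). Not NE.
(T, East, m1): Player I can switch to M (53 → 77). Not NE.
(T, East, m2): Player I can switch to M (12 → 23). Not NE.
(M, West, m1): Player I can switch to T (48 → 58). Not NE.
(M, West, m2): Player I can switch to T (79 → 87). Not NE.
(M, East, m1): Player I can switch to B (77 → 93). Not NE.
(M, East, m2): Player II can switch to West (43 → 90). Not NE.
(B, West, m1): Player I can switch to T (50 → 58). Not NE.
(B, West, m2): Player I can switch to T (51 → 87). Not NE.
(B, East, m1): Player III can switch to m2 (54 → 66). Not NE.
(The remaining 1 profile has a profitable deviation by the same check.)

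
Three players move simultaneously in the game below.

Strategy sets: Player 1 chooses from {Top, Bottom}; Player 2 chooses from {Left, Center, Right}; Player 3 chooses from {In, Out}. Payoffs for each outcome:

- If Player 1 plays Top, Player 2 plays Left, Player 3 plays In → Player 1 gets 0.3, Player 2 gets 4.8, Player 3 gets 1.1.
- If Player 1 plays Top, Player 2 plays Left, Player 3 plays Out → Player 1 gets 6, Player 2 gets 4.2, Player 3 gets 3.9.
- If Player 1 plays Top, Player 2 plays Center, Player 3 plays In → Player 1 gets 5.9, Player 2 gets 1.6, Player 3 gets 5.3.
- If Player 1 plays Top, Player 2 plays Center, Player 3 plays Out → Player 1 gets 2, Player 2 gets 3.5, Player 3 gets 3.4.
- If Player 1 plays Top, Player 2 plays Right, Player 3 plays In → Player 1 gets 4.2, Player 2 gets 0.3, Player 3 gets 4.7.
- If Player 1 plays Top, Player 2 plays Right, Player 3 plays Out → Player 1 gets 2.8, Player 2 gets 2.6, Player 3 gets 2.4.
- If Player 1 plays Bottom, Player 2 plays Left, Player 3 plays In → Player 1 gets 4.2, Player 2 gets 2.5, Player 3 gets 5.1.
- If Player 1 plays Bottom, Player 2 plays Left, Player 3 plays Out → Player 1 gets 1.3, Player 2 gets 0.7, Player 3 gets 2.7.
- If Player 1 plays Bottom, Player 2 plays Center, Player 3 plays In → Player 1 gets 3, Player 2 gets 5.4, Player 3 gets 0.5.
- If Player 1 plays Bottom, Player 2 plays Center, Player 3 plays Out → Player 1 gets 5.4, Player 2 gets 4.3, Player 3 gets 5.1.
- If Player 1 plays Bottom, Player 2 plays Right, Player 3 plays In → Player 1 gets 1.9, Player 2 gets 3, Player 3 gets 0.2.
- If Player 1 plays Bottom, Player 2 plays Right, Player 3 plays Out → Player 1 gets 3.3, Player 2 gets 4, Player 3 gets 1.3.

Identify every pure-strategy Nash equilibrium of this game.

For each player, find the best response to each opponent profile; mutual best responses are the pure NE.
Player 1 against (Left, In): payoffs 0.3, 4.2 → best response Bottom.
Player 1 against (Left, Out): payoffs 6, 1.3 → best response Top.
Player 1 against (Center, In): payoffs 5.9, 3 → best response Top.
Player 1 against (Center, Out): payoffs 2, 5.4 → best response Bottom.
Player 1 against (Right, In): payoffs 4.2, 1.9 → best response Top.
Player 1 against (Right, Out): payoffs 2.8, 3.3 → best response Bottom.
Player 2 against (Top, In): payoffs 4.8, 1.6, 0.3 → best response Left.
Player 2 against (Top, Out): payoffs 4.2, 3.5, 2.6 → best response Left.
Player 2 against (Bottom, In): payoffs 2.5, 5.4, 3 → best response Center.
Player 2 against (Bottom, Out): payoffs 0.7, 4.3, 4 → best response Center.
Player 3 against (Top, Left): payoffs 1.1, 3.9 → best response Out.
Player 3 against (Top, Center): payoffs 5.3, 3.4 → best response In.
Player 3 against (Top, Right): payoffs 4.7, 2.4 → best response In.
Player 3 against (Bottom, Left): payoffs 5.1, 2.7 → best response In.
Player 3 against (Bottom, Center): payoffs 0.5, 5.1 → best response Out.
Player 3 against (Bottom, Right): payoffs 0.2, 1.3 → best response Out.
Mutual best responses: (Top, Left, Out); (Bottom, Center, Out).

(Top, Left, Out) and (Bottom, Center, Out)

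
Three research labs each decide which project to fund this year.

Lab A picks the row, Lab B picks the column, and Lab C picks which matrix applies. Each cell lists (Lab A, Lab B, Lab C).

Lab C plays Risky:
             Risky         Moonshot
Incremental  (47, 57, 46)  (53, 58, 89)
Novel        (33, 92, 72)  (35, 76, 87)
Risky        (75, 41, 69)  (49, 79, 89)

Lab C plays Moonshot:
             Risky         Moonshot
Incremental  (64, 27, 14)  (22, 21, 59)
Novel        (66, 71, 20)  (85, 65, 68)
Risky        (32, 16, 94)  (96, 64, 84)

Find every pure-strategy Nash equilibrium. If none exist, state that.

The unique pure-strategy Nash equilibrium is (Incremental, Moonshot, Risky).

Lab A against (Risky, Risky): payoffs 47, 33, 75 → best response Risky.
Lab A against (Risky, Moonshot): payoffs 64, 66, 32 → best response Novel.
Lab A against (Moonshot, Risky): payoffs 53, 35, 49 → best response Incremental.
Lab A against (Moonshot, Moonshot): payoffs 22, 85, 96 → best response Risky.
Lab B against (Incremental, Risky): payoffs 57, 58 → best response Moonshot.
Lab B against (Incremental, Moonshot): payoffs 27, 21 → best response Risky.
Lab B against (Novel, Risky): payoffs 92, 76 → best response Risky.
Lab B against (Novel, Moonshot): payoffs 71, 65 → best response Risky.
Lab B against (Risky, Risky): payoffs 41, 79 → best response Moonshot.
Lab B against (Risky, Moonshot): payoffs 16, 64 → best response Moonshot.
Lab C against (Incremental, Risky): payoffs 46, 14 → best response Risky.
Lab C against (Incremental, Moonshot): payoffs 89, 59 → best response Risky.
Lab C against (Novel, Risky): payoffs 72, 20 → best response Risky.
Lab C against (Novel, Moonshot): payoffs 87, 68 → best response Risky.
Lab C against (Risky, Risky): payoffs 69, 94 → best response Moonshot.
Lab C against (Risky, Moonshot): payoffs 89, 84 → best response Risky.
Mutual best responses: (Incremental, Moonshot, Risky).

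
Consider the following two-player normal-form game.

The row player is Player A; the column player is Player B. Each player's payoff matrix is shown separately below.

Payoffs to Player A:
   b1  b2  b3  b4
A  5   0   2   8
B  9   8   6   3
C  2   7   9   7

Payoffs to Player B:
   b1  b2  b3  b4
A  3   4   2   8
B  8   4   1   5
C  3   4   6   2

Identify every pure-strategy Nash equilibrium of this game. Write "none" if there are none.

The pure Nash equilibria are (A, b4), (B, b1), (C, b3).

(A, b1): Player A can switch to B (5 → 9). Not NE.
(A, b2): Player A can switch to B (0 → 8). Not NE.
(A, b3): Player A can switch to B (2 → 6). Not NE.
(A, b4): Player A gets 8, best alternative 7; Player B gets 8, best alternative 4. No profitable deviation — NE.
(B, b1): Player A gets 9, best alternative 5; Player B gets 8, best alternative 5. No profitable deviation — NE.
(B, b2): Player B can switch to b1 (4 → 8). Not NE.
(B, b3): Player A can switch to C (6 → 9). Not NE.
(B, b4): Player A can switch to A (3 → 8). Not NE.
(C, b1): Player A can switch to A (2 → 5). Not NE.
(C, b2): Player A can switch to B (7 → 8). Not NE.
(C, b3): Player A gets 9, best alternative 6; Player B gets 6, best alternative 4. No profitable deviation — NE.
(The remaining 1 profile has a profitable deviation by the same check.)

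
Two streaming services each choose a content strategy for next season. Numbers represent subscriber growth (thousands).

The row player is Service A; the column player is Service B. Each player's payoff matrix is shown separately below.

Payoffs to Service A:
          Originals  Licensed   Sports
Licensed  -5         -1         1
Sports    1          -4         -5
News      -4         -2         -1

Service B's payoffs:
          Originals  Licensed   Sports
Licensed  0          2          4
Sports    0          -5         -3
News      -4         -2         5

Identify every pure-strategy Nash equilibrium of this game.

The pure Nash equilibria are (Licensed, Sports), (Sports, Originals).

For each player, find the best response to each opponent profile; mutual best responses are the pure NE.
Service A against Originals: payoffs -5, 1, -4 → best response Sports.
Service A against Licensed: payoffs -1, -4, -2 → best response Licensed.
Service A against Sports: payoffs 1, -5, -1 → best response Licensed.
Service B against Licensed: payoffs 0, 2, 4 → best response Sports.
Service B against Sports: payoffs 0, -5, -3 → best response Originals.
Service B against News: payoffs -4, -2, 5 → best response Sports.
Mutual best responses: (Licensed, Sports); (Sports, Originals).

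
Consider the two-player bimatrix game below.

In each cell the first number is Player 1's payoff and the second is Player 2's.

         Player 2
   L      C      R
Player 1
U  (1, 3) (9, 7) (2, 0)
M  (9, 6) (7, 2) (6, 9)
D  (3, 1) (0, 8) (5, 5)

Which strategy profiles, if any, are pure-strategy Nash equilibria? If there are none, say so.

The pure Nash equilibria are (U, C); (M, R).

For each player, find the best response to each opponent profile; mutual best responses are the pure NE.
Player 1 against L: payoffs 1, 9, 3 → best response M.
Player 1 against C: payoffs 9, 7, 0 → best response U.
Player 1 against R: payoffs 2, 6, 5 → best response M.
Player 2 against U: payoffs 3, 7, 0 → best response C.
Player 2 against M: payoffs 6, 2, 9 → best response R.
Player 2 against D: payoffs 1, 8, 5 → best response C.
Mutual best responses: (U, C); (M, R).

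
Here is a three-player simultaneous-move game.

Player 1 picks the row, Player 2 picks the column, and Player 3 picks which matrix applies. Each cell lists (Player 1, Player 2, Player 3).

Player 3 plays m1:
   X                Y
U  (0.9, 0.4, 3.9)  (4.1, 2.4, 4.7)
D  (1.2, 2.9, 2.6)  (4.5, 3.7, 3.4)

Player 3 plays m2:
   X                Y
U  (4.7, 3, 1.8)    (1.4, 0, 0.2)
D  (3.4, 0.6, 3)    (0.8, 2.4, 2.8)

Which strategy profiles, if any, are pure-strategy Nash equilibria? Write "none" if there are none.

Pure NE: (D, Y, m1)

For each player, find the best response to each opponent profile; mutual best responses are the pure NE.
Player 1 against (X, m1): payoffs 0.9, 1.2 → best response D.
Player 1 against (X, m2): payoffs 4.7, 3.4 → best response U.
Player 1 against (Y, m1): payoffs 4.1, 4.5 → best response D.
Player 1 against (Y, m2): payoffs 1.4, 0.8 → best response U.
Player 2 against (U, m1): payoffs 0.4, 2.4 → best response Y.
Player 2 against (U, m2): payoffs 3, 0 → best response X.
Player 2 against (D, m1): payoffs 2.9, 3.7 → best response Y.
Player 2 against (D, m2): payoffs 0.6, 2.4 → best response Y.
Player 3 against (U, X): payoffs 3.9, 1.8 → best response m1.
Player 3 against (U, Y): payoffs 4.7, 0.2 → best response m1.
Player 3 against (D, X): payoffs 2.6, 3 → best response m2.
Player 3 against (D, Y): payoffs 3.4, 2.8 → best response m1.
Mutual best responses: (D, Y, m1).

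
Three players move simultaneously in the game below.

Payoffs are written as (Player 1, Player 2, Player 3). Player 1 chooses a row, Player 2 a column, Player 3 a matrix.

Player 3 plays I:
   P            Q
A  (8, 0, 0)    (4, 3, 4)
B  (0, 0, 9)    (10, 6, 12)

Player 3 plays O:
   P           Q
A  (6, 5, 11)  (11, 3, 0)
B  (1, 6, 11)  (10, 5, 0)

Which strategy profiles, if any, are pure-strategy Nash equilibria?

Pure-strategy Nash equilibria: (A, P, O) and (B, Q, I)

(A, P, I): Player 2 can switch to Q (0 → 3). Not NE.
(A, P, O): Player 1 gets 6, best alternative 1; Player 2 gets 5, best alternative 3; Player 3 gets 11, best alternative 0. No profitable deviation — NE.
(A, Q, I): Player 1 can switch to B (4 → 10). Not NE.
(A, Q, O): Player 2 can switch to P (3 → 5). Not NE.
(B, P, I): Player 1 can switch to A (0 → 8). Not NE.
(B, P, O): Player 1 can switch to A (1 → 6). Not NE.
(B, Q, I): Player 1 gets 10, best alternative 4; Player 2 gets 6, best alternative 0; Player 3 gets 12, best alternative 0. No profitable deviation — NE.
(B, Q, O): Player 1 can switch to A (10 → 11). Not NE.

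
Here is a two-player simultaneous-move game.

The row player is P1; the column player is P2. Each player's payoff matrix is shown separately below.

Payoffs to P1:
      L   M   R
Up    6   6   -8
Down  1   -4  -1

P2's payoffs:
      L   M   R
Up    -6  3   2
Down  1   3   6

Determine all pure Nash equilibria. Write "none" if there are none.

Pure-strategy Nash equilibria: (Up, M); (Down, R)

P1 against L: payoffs 6, 1 → best response Up.
P1 against M: payoffs 6, -4 → best response Up.
P1 against R: payoffs -8, -1 → best response Down.
P2 against Up: payoffs -6, 3, 2 → best response M.
P2 against Down: payoffs 1, 3, 6 → best response R.
Mutual best responses: (Up, M); (Down, R).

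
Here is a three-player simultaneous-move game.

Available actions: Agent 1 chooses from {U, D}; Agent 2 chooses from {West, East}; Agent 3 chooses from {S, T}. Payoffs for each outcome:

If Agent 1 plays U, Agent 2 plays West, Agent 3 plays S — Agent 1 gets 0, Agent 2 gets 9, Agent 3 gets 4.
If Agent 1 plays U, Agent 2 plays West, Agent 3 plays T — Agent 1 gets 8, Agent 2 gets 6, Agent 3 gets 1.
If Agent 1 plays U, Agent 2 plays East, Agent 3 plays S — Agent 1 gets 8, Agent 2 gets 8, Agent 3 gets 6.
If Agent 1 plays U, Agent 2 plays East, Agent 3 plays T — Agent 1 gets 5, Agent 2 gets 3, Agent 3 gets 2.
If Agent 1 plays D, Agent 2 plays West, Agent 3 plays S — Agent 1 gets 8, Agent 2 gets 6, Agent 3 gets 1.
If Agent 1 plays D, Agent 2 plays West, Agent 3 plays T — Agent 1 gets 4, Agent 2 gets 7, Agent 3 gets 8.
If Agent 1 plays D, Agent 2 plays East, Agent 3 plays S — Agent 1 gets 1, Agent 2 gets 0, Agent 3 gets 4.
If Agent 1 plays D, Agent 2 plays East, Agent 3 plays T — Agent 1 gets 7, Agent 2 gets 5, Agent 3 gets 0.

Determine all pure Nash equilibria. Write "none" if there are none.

No pure-strategy Nash equilibrium.

For each strategy profile, look for a profitable unilateral deviation.
(U, West, S): Agent 1 can switch to D (0 → 8). Not NE.
(U, West, T): Agent 3 can switch to S (1 → 4). Not NE.
(U, East, S): Agent 2 can switch to West (8 → 9). Not NE.
(U, East, T): Agent 1 can switch to D (5 → 7). Not NE.
(D, West, S): Agent 3 can switch to T (1 → 8). Not NE.
(D, West, T): Agent 1 can switch to U (4 → 8). Not NE.
(D, East, S): Agent 1 can switch to U (1 → 8). Not NE.
(D, East, T): Agent 2 can switch to West (5 → 7). Not NE.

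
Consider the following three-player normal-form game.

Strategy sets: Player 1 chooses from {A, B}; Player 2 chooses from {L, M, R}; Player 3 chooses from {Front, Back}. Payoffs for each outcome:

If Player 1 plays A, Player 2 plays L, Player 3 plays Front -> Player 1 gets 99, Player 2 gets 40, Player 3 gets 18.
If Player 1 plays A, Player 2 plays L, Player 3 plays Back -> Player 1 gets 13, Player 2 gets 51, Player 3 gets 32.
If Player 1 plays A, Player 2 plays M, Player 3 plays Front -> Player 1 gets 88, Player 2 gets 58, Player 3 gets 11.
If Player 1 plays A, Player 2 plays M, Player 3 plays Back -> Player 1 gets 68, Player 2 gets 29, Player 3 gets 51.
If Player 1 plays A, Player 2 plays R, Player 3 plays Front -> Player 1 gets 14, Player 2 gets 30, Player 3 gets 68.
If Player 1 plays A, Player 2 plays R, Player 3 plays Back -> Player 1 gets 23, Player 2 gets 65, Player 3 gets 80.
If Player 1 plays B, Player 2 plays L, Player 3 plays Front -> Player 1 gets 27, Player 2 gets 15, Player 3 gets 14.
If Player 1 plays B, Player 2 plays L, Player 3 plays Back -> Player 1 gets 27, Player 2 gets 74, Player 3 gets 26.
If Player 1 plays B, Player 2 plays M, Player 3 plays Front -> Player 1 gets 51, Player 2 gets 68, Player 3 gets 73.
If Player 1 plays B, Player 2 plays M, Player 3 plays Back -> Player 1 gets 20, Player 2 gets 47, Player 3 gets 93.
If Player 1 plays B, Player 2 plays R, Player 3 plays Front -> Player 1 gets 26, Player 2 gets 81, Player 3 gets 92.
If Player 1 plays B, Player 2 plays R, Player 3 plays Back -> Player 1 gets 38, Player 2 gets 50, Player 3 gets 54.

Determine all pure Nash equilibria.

Pure-strategy Nash equilibria: (B, L, Back), (B, R, Front)

Player 1 against (L, Front): payoffs 99, 27 → best response A.
Player 1 against (L, Back): payoffs 13, 27 → best response B.
Player 1 against (M, Front): payoffs 88, 51 → best response A.
Player 1 against (M, Back): payoffs 68, 20 → best response A.
Player 1 against (R, Front): payoffs 14, 26 → best response B.
Player 1 against (R, Back): payoffs 23, 38 → best response B.
Player 2 against (A, Front): payoffs 40, 58, 30 → best response M.
Player 2 against (A, Back): payoffs 51, 29, 65 → best response R.
Player 2 against (B, Front): payoffs 15, 68, 81 → best response R.
Player 2 against (B, Back): payoffs 74, 47, 50 → best response L.
Player 3 against (A, L): payoffs 18, 32 → best response Back.
Player 3 against (A, M): payoffs 11, 51 → best response Back.
Player 3 against (A, R): payoffs 68, 80 → best response Back.
Player 3 against (B, L): payoffs 14, 26 → best response Back.
Player 3 against (B, M): payoffs 73, 93 → best response Back.
Player 3 against (B, R): payoffs 92, 54 → best response Front.
Mutual best responses: (B, L, Back); (B, R, Front).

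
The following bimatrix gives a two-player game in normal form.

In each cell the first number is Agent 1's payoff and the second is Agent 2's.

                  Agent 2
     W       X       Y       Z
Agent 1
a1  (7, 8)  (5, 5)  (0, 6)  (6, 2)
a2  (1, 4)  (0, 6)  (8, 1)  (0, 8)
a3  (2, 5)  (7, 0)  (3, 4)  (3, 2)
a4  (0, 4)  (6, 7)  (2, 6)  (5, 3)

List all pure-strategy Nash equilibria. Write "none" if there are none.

Agent 1 against W: payoffs 7, 1, 2, 0 → best response a1.
Agent 1 against X: payoffs 5, 0, 7, 6 → best response a3.
Agent 1 against Y: payoffs 0, 8, 3, 2 → best response a2.
Agent 1 against Z: payoffs 6, 0, 3, 5 → best response a1.
Agent 2 against a1: payoffs 8, 5, 6, 2 → best response W.
Agent 2 against a2: payoffs 4, 6, 1, 8 → best response Z.
Agent 2 against a3: payoffs 5, 0, 4, 2 → best response W.
Agent 2 against a4: payoffs 4, 7, 6, 3 → best response X.
Mutual best responses: (a1, W).

Pure NE: (a1, W)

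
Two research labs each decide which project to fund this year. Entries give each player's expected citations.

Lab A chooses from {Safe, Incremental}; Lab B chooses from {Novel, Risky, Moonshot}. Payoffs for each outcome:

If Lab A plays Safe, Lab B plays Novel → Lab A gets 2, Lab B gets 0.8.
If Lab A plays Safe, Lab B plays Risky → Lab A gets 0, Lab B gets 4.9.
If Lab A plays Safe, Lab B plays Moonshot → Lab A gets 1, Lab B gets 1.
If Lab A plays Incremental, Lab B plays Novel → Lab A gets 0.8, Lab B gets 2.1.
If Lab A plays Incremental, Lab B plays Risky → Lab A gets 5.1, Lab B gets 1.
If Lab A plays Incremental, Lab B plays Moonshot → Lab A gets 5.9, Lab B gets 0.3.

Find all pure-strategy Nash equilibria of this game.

There is no pure-strategy Nash equilibrium.

(Safe, Novel): Lab B can switch to Risky (0.8 → 4.9). Not NE.
(Safe, Risky): Lab A can switch to Incremental (0 → 5.1). Not NE.
(Safe, Moonshot): Lab A can switch to Incremental (1 → 5.9). Not NE.
(Incremental, Novel): Lab A can switch to Safe (0.8 → 2). Not NE.
(Incremental, Risky): Lab B can switch to Novel (1 → 2.1). Not NE.
(Incremental, Moonshot): Lab B can switch to Novel (0.3 → 2.1). Not NE.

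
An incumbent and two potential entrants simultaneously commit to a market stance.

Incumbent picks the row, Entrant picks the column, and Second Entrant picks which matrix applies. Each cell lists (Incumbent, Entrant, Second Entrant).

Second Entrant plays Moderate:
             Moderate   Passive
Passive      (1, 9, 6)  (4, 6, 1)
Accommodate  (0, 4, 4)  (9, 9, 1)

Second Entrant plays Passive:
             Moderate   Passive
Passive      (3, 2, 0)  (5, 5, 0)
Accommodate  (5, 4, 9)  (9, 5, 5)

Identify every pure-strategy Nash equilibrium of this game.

The pure Nash equilibria are (Passive, Moderate, Moderate) and (Accommodate, Passive, Passive).

For each player, find the best response to each opponent profile; mutual best responses are the pure NE.
Incumbent against (Moderate, Moderate): payoffs 1, 0 → best response Passive.
Incumbent against (Moderate, Passive): payoffs 3, 5 → best response Accommodate.
Incumbent against (Passive, Moderate): payoffs 4, 9 → best response Accommodate.
Incumbent against (Passive, Passive): payoffs 5, 9 → best response Accommodate.
Entrant against (Passive, Moderate): payoffs 9, 6 → best response Moderate.
Entrant against (Passive, Passive): payoffs 2, 5 → best response Passive.
Entrant against (Accommodate, Moderate): payoffs 4, 9 → best response Passive.
Entrant against (Accommodate, Passive): payoffs 4, 5 → best response Passive.
Second Entrant against (Passive, Moderate): payoffs 6, 0 → best response Moderate.
Second Entrant against (Passive, Passive): payoffs 1, 0 → best response Moderate.
Second Entrant against (Accommodate, Moderate): payoffs 4, 9 → best response Passive.
Second Entrant against (Accommodate, Passive): payoffs 1, 5 → best response Passive.
Mutual best responses: (Passive, Moderate, Moderate); (Accommodate, Passive, Passive).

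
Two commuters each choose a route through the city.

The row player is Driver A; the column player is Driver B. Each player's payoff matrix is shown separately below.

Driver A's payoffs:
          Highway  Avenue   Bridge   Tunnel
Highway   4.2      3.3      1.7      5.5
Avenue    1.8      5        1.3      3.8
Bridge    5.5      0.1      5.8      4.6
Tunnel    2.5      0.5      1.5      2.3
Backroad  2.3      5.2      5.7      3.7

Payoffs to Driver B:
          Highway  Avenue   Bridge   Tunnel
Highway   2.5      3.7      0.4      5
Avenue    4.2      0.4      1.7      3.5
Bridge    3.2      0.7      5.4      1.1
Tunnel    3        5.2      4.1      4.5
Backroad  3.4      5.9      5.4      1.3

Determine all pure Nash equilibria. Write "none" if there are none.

(Highway, Tunnel) and (Bridge, Bridge) and (Backroad, Avenue)

Driver A against Highway: payoffs 4.2, 1.8, 5.5, 2.5, 2.3 → best response Bridge.
Driver A against Avenue: payoffs 3.3, 5, 0.1, 0.5, 5.2 → best response Backroad.
Driver A against Bridge: payoffs 1.7, 1.3, 5.8, 1.5, 5.7 → best response Bridge.
Driver A against Tunnel: payoffs 5.5, 3.8, 4.6, 2.3, 3.7 → best response Highway.
Driver B against Highway: payoffs 2.5, 3.7, 0.4, 5 → best response Tunnel.
Driver B against Avenue: payoffs 4.2, 0.4, 1.7, 3.5 → best response Highway.
Driver B against Bridge: payoffs 3.2, 0.7, 5.4, 1.1 → best response Bridge.
Driver B against Tunnel: payoffs 3, 5.2, 4.1, 4.5 → best response Avenue.
Driver B against Backroad: payoffs 3.4, 5.9, 5.4, 1.3 → best response Avenue.
Mutual best responses: (Highway, Tunnel); (Bridge, Bridge); (Backroad, Avenue).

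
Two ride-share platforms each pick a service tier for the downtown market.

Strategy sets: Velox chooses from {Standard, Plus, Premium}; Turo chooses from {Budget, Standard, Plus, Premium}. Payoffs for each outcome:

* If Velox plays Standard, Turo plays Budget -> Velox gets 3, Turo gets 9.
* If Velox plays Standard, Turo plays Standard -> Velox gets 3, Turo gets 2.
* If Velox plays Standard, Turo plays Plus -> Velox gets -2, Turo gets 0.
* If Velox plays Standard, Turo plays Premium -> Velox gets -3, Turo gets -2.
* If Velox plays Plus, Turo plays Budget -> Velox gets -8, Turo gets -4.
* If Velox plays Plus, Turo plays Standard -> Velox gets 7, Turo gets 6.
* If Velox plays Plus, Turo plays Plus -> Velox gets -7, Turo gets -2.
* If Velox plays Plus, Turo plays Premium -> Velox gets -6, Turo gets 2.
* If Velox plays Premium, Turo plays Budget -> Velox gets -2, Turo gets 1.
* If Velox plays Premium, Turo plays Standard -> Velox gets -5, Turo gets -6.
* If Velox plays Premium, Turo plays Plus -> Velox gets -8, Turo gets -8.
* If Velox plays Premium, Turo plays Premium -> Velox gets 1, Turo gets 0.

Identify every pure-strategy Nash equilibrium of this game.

Check each profile: it is a Nash equilibrium iff no player can strictly gain by switching unilaterally.
(Standard, Budget): Velox gets 3, best alternative -2; Turo gets 9, best alternative 2. No profitable deviation — NE.
(Standard, Standard): Velox can switch to Plus (3 → 7). Not NE.
(Standard, Plus): Turo can switch to Budget (0 → 9). Not NE.
(Standard, Premium): Velox can switch to Premium (-3 → 1). Not NE.
(Plus, Budget): Velox can switch to Standard (-8 → 3). Not NE.
(Plus, Standard): Velox gets 7, best alternative 3; Turo gets 6, best alternative 2. No profitable deviation — NE.
(Plus, Plus): Velox can switch to Standard (-7 → -2). Not NE.
(Plus, Premium): Velox can switch to Standard (-6 → -3). Not NE.
(Premium, Budget): Velox can switch to Standard (-2 → 3). Not NE.
(Premium, Standard): Velox can switch to Standard (-5 → 3). Not NE.
(Premium, Plus): Velox can switch to Standard (-8 → -2). Not NE.
(Premium, Premium): Turo can switch to Budget (0 → 1). Not NE.

The pure Nash equilibria are (Standard, Budget) and (Plus, Standard).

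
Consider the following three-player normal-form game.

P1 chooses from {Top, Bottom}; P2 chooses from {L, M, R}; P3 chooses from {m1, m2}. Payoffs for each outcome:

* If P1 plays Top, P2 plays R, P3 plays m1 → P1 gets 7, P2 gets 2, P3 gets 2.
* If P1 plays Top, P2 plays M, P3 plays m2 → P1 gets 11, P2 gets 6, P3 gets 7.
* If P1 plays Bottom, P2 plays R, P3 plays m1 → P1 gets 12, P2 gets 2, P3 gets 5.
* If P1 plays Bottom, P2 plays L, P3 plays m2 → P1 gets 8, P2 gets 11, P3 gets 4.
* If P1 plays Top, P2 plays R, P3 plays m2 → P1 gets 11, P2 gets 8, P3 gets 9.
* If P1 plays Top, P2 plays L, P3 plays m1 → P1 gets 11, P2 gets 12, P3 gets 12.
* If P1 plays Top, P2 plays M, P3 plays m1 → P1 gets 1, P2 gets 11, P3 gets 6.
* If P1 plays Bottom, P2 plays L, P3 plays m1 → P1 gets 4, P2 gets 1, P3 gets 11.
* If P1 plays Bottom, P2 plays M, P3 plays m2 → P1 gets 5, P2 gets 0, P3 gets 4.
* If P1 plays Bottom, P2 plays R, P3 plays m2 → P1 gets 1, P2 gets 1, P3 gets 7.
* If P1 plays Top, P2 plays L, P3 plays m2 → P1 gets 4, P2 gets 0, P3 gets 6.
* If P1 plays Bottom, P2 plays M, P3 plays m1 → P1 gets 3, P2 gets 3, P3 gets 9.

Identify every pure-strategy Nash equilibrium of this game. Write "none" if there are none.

P1 against (L, m1): payoffs 11, 4 → best response Top.
P1 against (L, m2): payoffs 4, 8 → best response Bottom.
P1 against (M, m1): payoffs 1, 3 → best response Bottom.
P1 against (M, m2): payoffs 11, 5 → best response Top.
P1 against (R, m1): payoffs 7, 12 → best response Bottom.
P1 against (R, m2): payoffs 11, 1 → best response Top.
P2 against (Top, m1): payoffs 12, 11, 2 → best response L.
P2 against (Top, m2): payoffs 0, 6, 8 → best response R.
P2 against (Bottom, m1): payoffs 1, 3, 2 → best response M.
P2 against (Bottom, m2): payoffs 11, 0, 1 → best response L.
P3 against (Top, L): payoffs 12, 6 → best response m1.
P3 against (Top, M): payoffs 6, 7 → best response m2.
P3 against (Top, R): payoffs 2, 9 → best response m2.
P3 against (Bottom, L): payoffs 11, 4 → best response m1.
P3 against (Bottom, M): payoffs 9, 4 → best response m1.
P3 against (Bottom, R): payoffs 5, 7 → best response m2.
Mutual best responses: (Top, L, m1); (Top, R, m2); (Bottom, M, m1).

The pure Nash equilibria are (Top, L, m1); (Top, R, m2); (Bottom, M, m1).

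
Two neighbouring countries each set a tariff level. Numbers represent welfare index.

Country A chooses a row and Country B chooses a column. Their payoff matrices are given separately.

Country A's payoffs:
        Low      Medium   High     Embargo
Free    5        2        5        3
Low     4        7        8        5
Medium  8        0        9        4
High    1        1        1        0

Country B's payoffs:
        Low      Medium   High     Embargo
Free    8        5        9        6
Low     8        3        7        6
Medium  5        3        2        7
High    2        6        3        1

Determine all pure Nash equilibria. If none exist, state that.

There is no pure-strategy Nash equilibrium.

(Free, Low): Country A can switch to Medium (5 → 8). Not NE.
(Free, Medium): Country A can switch to Low (2 → 7). Not NE.
(Free, High): Country A can switch to Low (5 → 8). Not NE.
(Free, Embargo): Country A can switch to Low (3 → 5). Not NE.
(Low, Low): Country A can switch to Free (4 → 5). Not NE.
(Low, Medium): Country B can switch to Low (3 → 8). Not NE.
(Low, High): Country A can switch to Medium (8 → 9). Not NE.
(Low, Embargo): Country B can switch to Low (6 → 8). Not NE.
(Medium, Low): Country B can switch to Embargo (5 → 7). Not NE.
(Medium, Medium): Country A can switch to Free (0 → 2). Not NE.
(Medium, High): Country B can switch to Low (2 → 5). Not NE.
(Medium, Embargo): Country A can switch to Low (4 → 5). Not NE.
(The remaining 4 profiles each have a profitable deviation by the same check.)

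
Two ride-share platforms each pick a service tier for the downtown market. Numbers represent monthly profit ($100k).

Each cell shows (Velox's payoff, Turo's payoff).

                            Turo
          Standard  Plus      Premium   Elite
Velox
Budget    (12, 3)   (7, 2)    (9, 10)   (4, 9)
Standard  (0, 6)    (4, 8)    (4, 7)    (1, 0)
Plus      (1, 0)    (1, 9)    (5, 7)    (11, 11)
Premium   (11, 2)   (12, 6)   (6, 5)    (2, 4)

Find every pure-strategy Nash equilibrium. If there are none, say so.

(Budget, Premium) and (Plus, Elite) and (Premium, Plus)

Velox against Standard: payoffs 12, 0, 1, 11 → best response Budget.
Velox against Plus: payoffs 7, 4, 1, 12 → best response Premium.
Velox against Premium: payoffs 9, 4, 5, 6 → best response Budget.
Velox against Elite: payoffs 4, 1, 11, 2 → best response Plus.
Turo against Budget: payoffs 3, 2, 10, 9 → best response Premium.
Turo against Standard: payoffs 6, 8, 7, 0 → best response Plus.
Turo against Plus: payoffs 0, 9, 7, 11 → best response Elite.
Turo against Premium: payoffs 2, 6, 5, 4 → best response Plus.
Mutual best responses: (Budget, Premium); (Plus, Elite); (Premium, Plus).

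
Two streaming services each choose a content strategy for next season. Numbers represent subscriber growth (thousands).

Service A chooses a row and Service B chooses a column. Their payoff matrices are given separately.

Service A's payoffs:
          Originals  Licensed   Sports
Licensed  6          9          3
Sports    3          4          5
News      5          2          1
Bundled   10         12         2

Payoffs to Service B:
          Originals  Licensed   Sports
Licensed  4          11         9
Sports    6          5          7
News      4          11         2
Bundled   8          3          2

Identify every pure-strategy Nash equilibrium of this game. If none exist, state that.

(Licensed, Originals): Service A can switch to Bundled (6 → 10). Not NE.
(Licensed, Licensed): Service A can switch to Bundled (9 → 12). Not NE.
(Licensed, Sports): Service A can switch to Sports (3 → 5). Not NE.
(Sports, Originals): Service A can switch to Licensed (3 → 6). Not NE.
(Sports, Licensed): Service A can switch to Licensed (4 → 9). Not NE.
(Sports, Sports): Service A gets 5, best alternative 3; Service B gets 7, best alternative 6. No profitable deviation — NE.
(News, Originals): Service A can switch to Licensed (5 → 6). Not NE.
(News, Licensed): Service A can switch to Licensed (2 → 9). Not NE.
(News, Sports): Service A can switch to Licensed (1 → 3). Not NE.
(Bundled, Originals): Service A gets 10, best alternative 6; Service B gets 8, best alternative 3. No profitable deviation — NE.
(The remaining 2 profiles each have a profitable deviation by the same check.)

Pure-strategy Nash equilibria: (Sports, Sports), (Bundled, Originals)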